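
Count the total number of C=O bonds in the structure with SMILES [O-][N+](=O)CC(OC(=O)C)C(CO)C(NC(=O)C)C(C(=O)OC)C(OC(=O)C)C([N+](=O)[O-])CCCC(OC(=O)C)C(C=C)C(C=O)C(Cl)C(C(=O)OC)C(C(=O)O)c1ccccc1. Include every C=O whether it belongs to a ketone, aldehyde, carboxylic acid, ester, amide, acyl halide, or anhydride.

8

CH(OCOCH3): ester, 1 C=O (running total 1).
CH(NHCOCH3): amide, 1 C=O (running total 2).
CH(COOCH3): ester, 1 C=O (running total 3).
CH(OCOCH3): ester, 1 C=O (running total 4).
CH(OCOCH3): ester, 1 C=O (running total 5).
CH(CHO): aldehyde, 1 C=O (running total 6).
CH(COOCH3): ester, 1 C=O (running total 7).
CH(COOH): carboxylic acid, 1 C=O (running total 8).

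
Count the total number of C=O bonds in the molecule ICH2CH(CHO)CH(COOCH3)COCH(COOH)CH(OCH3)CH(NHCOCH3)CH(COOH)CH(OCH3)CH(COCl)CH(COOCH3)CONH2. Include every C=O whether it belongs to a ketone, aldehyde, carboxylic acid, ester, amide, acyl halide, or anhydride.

CH(CHO): aldehyde, 1 C=O (running total 1).
CH(COOCH3): ester, 1 C=O (running total 2).
CO: ketone, 1 C=O (running total 3).
CH(COOH): carboxylic acid, 1 C=O (running total 4).
CH(NHCOCH3): amide, 1 C=O (running total 5).
CH(COOH): carboxylic acid, 1 C=O (running total 6).
CH(COCl): acyl halide, 1 C=O (running total 7).
CH(COOCH3): ester, 1 C=O (running total 8).
CONH2: amide, 1 C=O (running total 9).

9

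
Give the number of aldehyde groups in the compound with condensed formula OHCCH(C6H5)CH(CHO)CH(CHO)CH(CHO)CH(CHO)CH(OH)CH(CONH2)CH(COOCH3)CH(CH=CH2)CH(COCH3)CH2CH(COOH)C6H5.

5

Reading the structure from left to right:
  OHC: terminal –CHO: carbonyl C bonded to H and C → aldehyde.
  CH(C6H5): pendant –C6H5: benzene ring → arene.
  CH(CHO): pendant –CHO: carbonyl C bonded to C and H → aldehyde.
  CH(CHO): pendant –CHO: carbonyl C bonded to C and H → aldehyde.
  CH(CHO): pendant –CHO: carbonyl C bonded to C and H → aldehyde.
  CH(CHO): pendant –CHO: carbonyl C bonded to C and H → aldehyde.
  CH(OH): –OH on an sp³ carbon → alcohol (secondary).
  CH(CONH2): pendant –CONH2: carbonyl C bonded to C and N → amide.
  CH(COOCH3): pendant –COOCH3: carbonyl C bonded to C and –OCH3 → ester.
  CH(CH=CH2): pendant –CH=CH2: C=C double bond → alkene.
  CH(COCH3): pendant –COCH3: carbonyl C bonded to two carbons → ketone.
  CH(COOH): pendant –COOH: carbonyl C bonded to C and –OH → carboxylic acid.
  C6H5: –C6H5 phenyl ring → arene.
Aldehyde appears at: OHC, CH(CHO), CH(CHO), CH(CHO), CH(CHO) → 5.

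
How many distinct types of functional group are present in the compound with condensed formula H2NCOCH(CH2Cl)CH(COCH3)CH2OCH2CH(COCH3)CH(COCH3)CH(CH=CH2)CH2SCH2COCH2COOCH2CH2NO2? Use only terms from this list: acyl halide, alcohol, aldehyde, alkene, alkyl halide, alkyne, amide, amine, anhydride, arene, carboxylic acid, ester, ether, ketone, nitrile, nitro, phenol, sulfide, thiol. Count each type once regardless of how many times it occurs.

8

Taking each segment in turn:
  H2NCO: –C(=O)NH2: carbonyl C bonded to C and to N → amide (the N is not a separate amine).
  CH(CH2Cl): pendant –CH2X: halogen on sp³ carbon → alkyl halide.
  CH(COCH3): pendant –COCH3: carbonyl C bonded to two carbons → ketone.
  CH2OCH2: C–O–C with sp³ carbons on both sides and no adjacent C=O → ether.
  CH(COCH3): pendant –COCH3: carbonyl C bonded to two carbons → ketone.
  CH(COCH3): pendant –COCH3: carbonyl C bonded to two carbons → ketone.
  CH(CH=CH2): pendant –CH=CH2: C=C double bond → alkene.
  CH2SCH2: C–S–C linkage → sulfide (thioether).
  CO: –C(=O)– with carbon on both sides → ketone.
  CH2COOCH2: –C(=O)–O–C with C on the carbonyl side → ester.
  CH2NO2: –NO2 on carbon → nitro group.
Distinct types present: alkene, alkyl halide, amide, ester, ether, ketone, nitro, sulfide.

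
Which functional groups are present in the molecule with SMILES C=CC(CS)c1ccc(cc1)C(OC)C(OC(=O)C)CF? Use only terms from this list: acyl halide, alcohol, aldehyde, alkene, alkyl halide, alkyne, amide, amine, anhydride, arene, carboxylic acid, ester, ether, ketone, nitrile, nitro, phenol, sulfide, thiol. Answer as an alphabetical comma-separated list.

alkene, alkyl halide, arene, ester, ether, thiol

Working along the chain:
  CH2=CH: C=C double bond → alkene.
  CH(CH2SH): pendant –CH2SH → thiol.
  C6H4: para-disubstituted benzene ring → arene.
  CH(OCH3): pendant –OCH3: C–O–C with sp³ C, no adjacent C=O → ether.
  CH(OCOCH3): pendant –OC(=O)CH3: an acyloxy group → ester.
  CH2F: halogen on an sp³ carbon → alkyl halide.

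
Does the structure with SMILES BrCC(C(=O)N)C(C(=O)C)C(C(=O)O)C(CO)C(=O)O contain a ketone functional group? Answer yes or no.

yes

halogen on an sp³ carbon → alkyl halide.
pendant –CONH2: carbonyl C bonded to C and N → amide.
pendant –COCH3: carbonyl C bonded to two carbons → ketone.
pendant –COOH: carbonyl C bonded to C and –OH → carboxylic acid.
pendant –CH2OH on an sp³ backbone C → alcohol.
–COOH: carbonyl C bonded to –OH and C → carboxylic acid (the –OH is not a separate alcohol).
The CH(COCH3) segment supplies the ketone: pendant –COCH3: carbonyl C bonded to two carbons → ketone.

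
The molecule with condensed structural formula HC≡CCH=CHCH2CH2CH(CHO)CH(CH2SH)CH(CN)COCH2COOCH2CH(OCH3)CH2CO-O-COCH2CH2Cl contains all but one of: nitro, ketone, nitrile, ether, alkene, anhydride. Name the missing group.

nitro

alkene: present (CH=CH — C=C double bond → alkene).
nitrile: present (CH(CN) — pendant –C≡N: nitrile).
ether: present (CH(OCH3) — pendant –OCH3: C–O–C with sp³ C, no adjacent C=O → ether).
anhydride: present (CH2CO-O-COCH2 — two acyl groups sharing one oxygen, –C(=O)–O–C(=O)– → anhydride).
ketone: present (CO — –C(=O)– with carbon on both sides → ketone).
nitro: no segment matches this pattern.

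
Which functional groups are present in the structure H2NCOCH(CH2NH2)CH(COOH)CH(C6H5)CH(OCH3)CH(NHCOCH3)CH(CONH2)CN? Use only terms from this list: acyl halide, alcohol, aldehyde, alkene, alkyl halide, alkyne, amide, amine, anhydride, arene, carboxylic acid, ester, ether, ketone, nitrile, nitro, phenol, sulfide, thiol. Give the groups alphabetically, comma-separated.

amide, amine, arene, carboxylic acid, ether, nitrile

Working along the chain:
  H2NCO: –C(=O)NH2: carbonyl C bonded to C and to N → amide (the N is not a separate amine).
  CH(CH2NH2): pendant –CH2NH2: N on sp³ C, no adjacent C=O → amine.
  CH(COOH): pendant –COOH: carbonyl C bonded to C and –OH → carboxylic acid.
  CH(C6H5): pendant –C6H5: benzene ring → arene.
  CH(OCH3): pendant –OCH3: C–O–C with sp³ C, no adjacent C=O → ether.
  CH(NHCOCH3): pendant –NHC(=O)CH3: N bonded to a carbonyl → amide (not amine).
  CH(CONH2): pendant –CONH2: carbonyl C bonded to C and N → amide.
  CN: –C≡N: carbon triple-bonded to nitrogen → nitrile.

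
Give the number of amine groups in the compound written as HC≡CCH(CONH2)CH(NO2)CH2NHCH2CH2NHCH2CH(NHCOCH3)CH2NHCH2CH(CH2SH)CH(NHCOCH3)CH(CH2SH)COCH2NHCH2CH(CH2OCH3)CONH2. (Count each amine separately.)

C≡C triple bond → alkyne.
pendant –CONH2: carbonyl C bonded to C and N → amide.
–NO2 on an sp³ carbon → nitro (the N=O is not a carbonyl).
C–N–C with sp³ carbons and no adjacent C=O → amine (secondary).
C–N–C with sp³ carbons and no adjacent C=O → amine (secondary).
pendant –NHC(=O)CH3: N bonded to a carbonyl → amide (not amine).
C–N–C with sp³ carbons and no adjacent C=O → amine (secondary).
pendant –CH2SH → thiol.
pendant –NHC(=O)CH3: N bonded to a carbonyl → amide (not amine).
pendant –CH2SH → thiol.
–C(=O)– with carbon on both sides → ketone.
C–N–C with sp³ carbons and no adjacent C=O → amine (secondary).
pendant –CH2OCH3: C–O–C linkage → ether.
–C(=O)NH2: carbonyl C bonded to C and to N → amide (the N is not a separate amine).
Amine appears at: CH2NHCH2, CH2NHCH2, CH2NHCH2, CH2NHCH2 → 4.

4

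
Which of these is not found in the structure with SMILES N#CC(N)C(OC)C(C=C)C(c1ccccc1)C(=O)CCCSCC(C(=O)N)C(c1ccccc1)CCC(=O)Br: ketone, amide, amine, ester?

amide: present (CH(CONH2) — pendant –CONH2: carbonyl C bonded to C and N → amide).
amine: present (CH(NH2) — –NH2 on an sp³ carbon with no adjacent C=O → amine).
ketone: present (CO — –C(=O)– with carbon on both sides → ketone).
ester: no segment matches this pattern.

ester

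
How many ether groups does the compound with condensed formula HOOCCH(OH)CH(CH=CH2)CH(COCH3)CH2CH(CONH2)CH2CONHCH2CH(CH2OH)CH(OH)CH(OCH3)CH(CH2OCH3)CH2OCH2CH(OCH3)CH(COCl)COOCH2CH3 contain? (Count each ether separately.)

4

–COOH: carbonyl C bonded to –OH and C → carboxylic acid (the –OH is not a separate alcohol).
–OH on an sp³ carbon → alcohol (secondary).
pendant –CH=CH2: C=C double bond → alkene.
pendant –COCH3: carbonyl C bonded to two carbons → ketone.
pendant –CONH2: carbonyl C bonded to C and N → amide.
–C(=O)–N– linkage → amide (the N is not an amine).
pendant –CH2OH on an sp³ backbone C → alcohol.
–OH on an sp³ carbon → alcohol (secondary).
pendant –OCH3: C–O–C with sp³ C, no adjacent C=O → ether.
pendant –CH2OCH3: C–O–C linkage → ether.
C–O–C with sp³ carbons on both sides and no adjacent C=O → ether.
pendant –OCH3: C–O–C with sp³ C, no adjacent C=O → ether.
pendant –C(=O)X: carbonyl C bonded to C and halogen → acyl halide.
–C(=O)OCH2CH3: carbonyl C bonded to C and to –OEt → ester.
Ether appears at: CH(OCH3), CH(CH2OCH3), CH2OCH2, CH(OCH3) → 4.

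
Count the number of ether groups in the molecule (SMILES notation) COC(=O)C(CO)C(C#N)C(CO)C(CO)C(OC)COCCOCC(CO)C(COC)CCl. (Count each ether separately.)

Reading the structure from left to right:
  CH3OOC: CH3O–C(=O)–: carbonyl C bonded to C and to –OCH3 → ester (not ketone + ether).
  CH(CH2OH): pendant –CH2OH on an sp³ backbone C → alcohol.
  CH(CN): pendant –C≡N: nitrile.
  CH(CH2OH): pendant –CH2OH on an sp³ backbone C → alcohol.
  CH(CH2OH): pendant –CH2OH on an sp³ backbone C → alcohol.
  CH(OCH3): pendant –OCH3: C–O–C with sp³ C, no adjacent C=O → ether.
  CH2OCH2: C–O–C with sp³ carbons on both sides and no adjacent C=O → ether.
  CH2OCH2: C–O–C with sp³ carbons on both sides and no adjacent C=O → ether.
  CH(CH2OH): pendant –CH2OH on an sp³ backbone C → alcohol.
  CH(CH2OCH3): pendant –CH2OCH3: C–O–C linkage → ether.
  CH2Cl: halogen on an sp³ carbon → alkyl halide.
Ether appears at: CH(OCH3), CH2OCH2, CH2OCH2, CH(CH2OCH3) → 4.

4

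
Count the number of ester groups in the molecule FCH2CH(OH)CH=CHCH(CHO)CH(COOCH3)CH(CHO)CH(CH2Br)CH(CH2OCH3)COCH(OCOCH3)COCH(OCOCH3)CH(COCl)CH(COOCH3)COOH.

halogen on an sp³ carbon → alkyl halide.
–OH on an sp³ carbon → alcohol (secondary).
C=C double bond → alkene.
pendant –CHO: carbonyl C bonded to C and H → aldehyde.
pendant –COOCH3: carbonyl C bonded to C and –OCH3 → ester.
pendant –CHO: carbonyl C bonded to C and H → aldehyde.
pendant –CH2X: halogen on sp³ carbon → alkyl halide.
pendant –CH2OCH3: C–O–C linkage → ether.
–C(=O)– with carbon on both sides → ketone.
pendant –OC(=O)CH3: an acyloxy group → ester.
–C(=O)– with carbon on both sides → ketone.
pendant –OC(=O)CH3: an acyloxy group → ester.
pendant –C(=O)X: carbonyl C bonded to C and halogen → acyl halide.
pendant –COOCH3: carbonyl C bonded to C and –OCH3 → ester.
–COOH: carbonyl C bonded to –OH and C → carboxylic acid (the –OH is not a separate alcohol).
Ester appears at: CH(COOCH3), CH(OCOCH3), CH(OCOCH3), CH(COOCH3) → 4.

4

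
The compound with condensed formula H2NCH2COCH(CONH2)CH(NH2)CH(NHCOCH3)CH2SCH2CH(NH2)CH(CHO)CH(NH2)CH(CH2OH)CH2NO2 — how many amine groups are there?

Taking each segment in turn:
  H2NCH2: –NH2 on an sp³ carbon with no adjacent C=O → amine.
  CO: –C(=O)– with carbon on both sides → ketone.
  CH(CONH2): pendant –CONH2: carbonyl C bonded to C and N → amide.
  CH(NH2): –NH2 on an sp³ carbon with no adjacent C=O → amine.
  CH(NHCOCH3): pendant –NHC(=O)CH3: N bonded to a carbonyl → amide (not amine).
  CH2SCH2: C–S–C linkage → sulfide (thioether).
  CH(NH2): –NH2 on an sp³ carbon with no adjacent C=O → amine.
  CH(CHO): pendant –CHO: carbonyl C bonded to C and H → aldehyde.
  CH(NH2): –NH2 on an sp³ carbon with no adjacent C=O → amine.
  CH(CH2OH): pendant –CH2OH on an sp³ backbone C → alcohol.
  CH2NO2: –NO2 on carbon → nitro group.
Amine appears at: H2NCH2, CH(NH2), CH(NH2), CH(NH2) → 4.

4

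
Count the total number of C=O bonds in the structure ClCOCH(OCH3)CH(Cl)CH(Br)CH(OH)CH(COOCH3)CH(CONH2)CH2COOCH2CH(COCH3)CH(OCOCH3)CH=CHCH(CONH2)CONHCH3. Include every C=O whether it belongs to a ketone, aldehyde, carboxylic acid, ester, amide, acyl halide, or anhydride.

8

ClCO: acyl halide, 1 C=O (running total 1).
CH(COOCH3): ester, 1 C=O (running total 2).
CH(CONH2): amide, 1 C=O (running total 3).
CH2COOCH2: ester, 1 C=O (running total 4).
CH(COCH3): ketone, 1 C=O (running total 5).
CH(OCOCH3): ester, 1 C=O (running total 6).
CH(CONH2): amide, 1 C=O (running total 7).
CONHCH3: amide, 1 C=O (running total 8).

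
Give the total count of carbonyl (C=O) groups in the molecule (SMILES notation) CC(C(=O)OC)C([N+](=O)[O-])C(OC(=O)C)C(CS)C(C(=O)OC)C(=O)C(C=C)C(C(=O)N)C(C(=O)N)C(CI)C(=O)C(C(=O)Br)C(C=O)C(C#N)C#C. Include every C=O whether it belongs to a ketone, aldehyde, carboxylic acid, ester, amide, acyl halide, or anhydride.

9

CH(COOCH3): ester, 1 C=O (running total 1).
CH(OCOCH3): ester, 1 C=O (running total 2).
CH(COOCH3): ester, 1 C=O (running total 3).
CO: ketone, 1 C=O (running total 4).
CH(CONH2): amide, 1 C=O (running total 5).
CH(CONH2): amide, 1 C=O (running total 6).
CO: ketone, 1 C=O (running total 7).
CH(COBr): acyl halide, 1 C=O (running total 8).
CH(CHO): aldehyde, 1 C=O (running total 9).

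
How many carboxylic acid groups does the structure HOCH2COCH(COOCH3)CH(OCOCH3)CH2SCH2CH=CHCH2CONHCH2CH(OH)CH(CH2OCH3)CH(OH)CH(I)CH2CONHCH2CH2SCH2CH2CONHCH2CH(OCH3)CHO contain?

Taking each segment in turn:
  HOCH2: HO– on an sp³ carbon → alcohol.
  CO: –C(=O)– with carbon on both sides → ketone.
  CH(COOCH3): pendant –COOCH3: carbonyl C bonded to C and –OCH3 → ester.
  CH(OCOCH3): pendant –OC(=O)CH3: an acyloxy group → ester.
  CH2SCH2: C–S–C linkage → sulfide (thioether).
  CH=CH: C=C double bond → alkene.
  CH2CONHCH2: –C(=O)–N– linkage → amide (the N is not an amine).
  CH(OH): –OH on an sp³ carbon → alcohol (secondary).
  CH(CH2OCH3): pendant –CH2OCH3: C–O–C linkage → ether.
  CH(OH): –OH on an sp³ carbon → alcohol (secondary).
  CH(I): halogen on an sp³ carbon → alkyl halide.
  CH2CONHCH2: –C(=O)–N– linkage → amide (the N is not an amine).
  CH2SCH2: C–S–C linkage → sulfide (thioether).
  CH2CONHCH2: –C(=O)–N– linkage → amide (the N is not an amine).
  CH(OCH3): pendant –OCH3: C–O–C with sp³ C, no adjacent C=O → ether.
  CHO: terminal –CHO: carbonyl C bonded to H and C → aldehyde.
No segment is a carboxylic acid: HOCH2 is alcohol, not carboxylic acid; CH(COOCH3) is ester, not carboxylic acid; CH(OCOCH3) is ester, not carboxylic acid. → 0.

0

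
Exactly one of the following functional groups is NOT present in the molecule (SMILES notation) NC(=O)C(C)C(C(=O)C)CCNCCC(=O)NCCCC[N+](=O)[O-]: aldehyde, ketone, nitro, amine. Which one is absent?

ketone: present (CH(COCH3) — pendant –COCH3: carbonyl C bonded to two carbons → ketone).
amine: present (CH2NHCH2 — C–N–C with sp³ carbons and no adjacent C=O → amine (secondary)).
nitro: present (CH2NO2 — –NO2 on carbon → nitro group).
aldehyde: absent. In CH(COCH3), the carbonyl carbon is bonded to two carbons, so it is a ketone, not an aldehyde.

aldehyde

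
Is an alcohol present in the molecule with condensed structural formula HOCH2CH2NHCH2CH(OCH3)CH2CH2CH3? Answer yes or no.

HO– on an sp³ carbon → alcohol.
C–N–C with sp³ carbons and no adjacent C=O → amine (secondary).
pendant –OCH3: C–O–C with sp³ C, no adjacent C=O → ether.
The HOCH2 segment supplies the alcohol: HO– on an sp³ carbon → alcohol.

yes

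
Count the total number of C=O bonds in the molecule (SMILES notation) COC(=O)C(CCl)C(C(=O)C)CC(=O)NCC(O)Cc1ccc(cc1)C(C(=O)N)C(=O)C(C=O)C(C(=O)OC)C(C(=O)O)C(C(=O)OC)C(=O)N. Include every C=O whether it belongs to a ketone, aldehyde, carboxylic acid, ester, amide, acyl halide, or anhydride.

10

CH3OOC: ester, 1 C=O (running total 1).
CH(COCH3): ketone, 1 C=O (running total 2).
CH2CONHCH2: amide, 1 C=O (running total 3).
CH(CONH2): amide, 1 C=O (running total 4).
CO: ketone, 1 C=O (running total 5).
CH(CHO): aldehyde, 1 C=O (running total 6).
CH(COOCH3): ester, 1 C=O (running total 7).
CH(COOH): carboxylic acid, 1 C=O (running total 8).
CH(COOCH3): ester, 1 C=O (running total 9).
CONH2: amide, 1 C=O (running total 10).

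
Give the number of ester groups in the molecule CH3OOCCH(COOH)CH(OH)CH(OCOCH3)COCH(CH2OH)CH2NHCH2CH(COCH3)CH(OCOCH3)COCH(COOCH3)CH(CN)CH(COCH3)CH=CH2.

CH3O–C(=O)–: carbonyl C bonded to C and to –OCH3 → ester (not ketone + ether).
pendant –COOH: carbonyl C bonded to C and –OH → carboxylic acid.
–OH on an sp³ carbon → alcohol (secondary).
pendant –OC(=O)CH3: an acyloxy group → ester.
–C(=O)– with carbon on both sides → ketone.
pendant –CH2OH on an sp³ backbone C → alcohol.
C–N–C with sp³ carbons and no adjacent C=O → amine (secondary).
pendant –COCH3: carbonyl C bonded to two carbons → ketone.
pendant –OC(=O)CH3: an acyloxy group → ester.
–C(=O)– with carbon on both sides → ketone.
pendant –COOCH3: carbonyl C bonded to C and –OCH3 → ester.
pendant –C≡N: nitrile.
pendant –COCH3: carbonyl C bonded to two carbons → ketone.
C=C double bond → alkene.
Ester appears at: CH3OOC, CH(OCOCH3), CH(OCOCH3), CH(COOCH3) → 4.

4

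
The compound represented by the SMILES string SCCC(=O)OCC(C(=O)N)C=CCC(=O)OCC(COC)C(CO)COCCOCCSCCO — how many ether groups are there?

Working along the chain:
  HSCH2: –SH on an sp³ carbon → thiol.
  CH2COOCH2: –C(=O)–O–C with C on the carbonyl side → ester.
  CH(CONH2): pendant –CONH2: carbonyl C bonded to C and N → amide.
  CH=CH: C=C double bond → alkene.
  CH2COOCH2: –C(=O)–O–C with C on the carbonyl side → ester.
  CH(CH2OCH3): pendant –CH2OCH3: C–O–C linkage → ether.
  CH(CH2OH): pendant –CH2OH on an sp³ backbone C → alcohol.
  CH2OCH2: C–O–C with sp³ carbons on both sides and no adjacent C=O → ether.
  CH2OCH2: C–O–C with sp³ carbons on both sides and no adjacent C=O → ether.
  CH2SCH2: C–S–C linkage → sulfide (thioether).
  CH2OH: –OH on an sp³ carbon → alcohol.
Ether appears at: CH(CH2OCH3), CH2OCH2, CH2OCH2 → 3.

3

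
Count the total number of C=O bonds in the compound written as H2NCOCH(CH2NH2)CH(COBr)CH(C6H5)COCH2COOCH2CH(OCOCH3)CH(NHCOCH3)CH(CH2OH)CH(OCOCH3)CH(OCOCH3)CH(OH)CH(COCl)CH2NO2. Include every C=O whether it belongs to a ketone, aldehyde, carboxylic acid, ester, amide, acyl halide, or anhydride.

9

H2NCO: amide, 1 C=O (running total 1).
CH(COBr): acyl halide, 1 C=O (running total 2).
CO: ketone, 1 C=O (running total 3).
CH2COOCH2: ester, 1 C=O (running total 4).
CH(OCOCH3): ester, 1 C=O (running total 5).
CH(NHCOCH3): amide, 1 C=O (running total 6).
CH(OCOCH3): ester, 1 C=O (running total 7).
CH(OCOCH3): ester, 1 C=O (running total 8).
CH(COCl): acyl halide, 1 C=O (running total 9).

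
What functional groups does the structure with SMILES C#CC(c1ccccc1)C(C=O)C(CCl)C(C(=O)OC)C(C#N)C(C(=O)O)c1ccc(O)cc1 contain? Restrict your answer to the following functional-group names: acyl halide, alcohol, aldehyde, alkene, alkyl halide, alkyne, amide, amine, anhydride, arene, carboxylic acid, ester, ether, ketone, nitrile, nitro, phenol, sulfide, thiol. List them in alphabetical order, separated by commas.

Reading the structure from left to right:
  HC≡C: C≡C triple bond → alkyne.
  CH(C6H5): pendant –C6H5: benzene ring → arene.
  CH(CHO): pendant –CHO: carbonyl C bonded to C and H → aldehyde.
  CH(CH2Cl): pendant –CH2X: halogen on sp³ carbon → alkyl halide.
  CH(COOCH3): pendant –COOCH3: carbonyl C bonded to C and –OCH3 → ester.
  CH(CN): pendant –C≡N: nitrile.
  CH(COOH): pendant –COOH: carbonyl C bonded to C and –OH → carboxylic acid.
  C6H4OH: –OH attached directly to an aromatic ring → phenol (not alcohol); the ring itself is an arene.

aldehyde, alkyl halide, alkyne, arene, carboxylic acid, ester, nitrile, phenol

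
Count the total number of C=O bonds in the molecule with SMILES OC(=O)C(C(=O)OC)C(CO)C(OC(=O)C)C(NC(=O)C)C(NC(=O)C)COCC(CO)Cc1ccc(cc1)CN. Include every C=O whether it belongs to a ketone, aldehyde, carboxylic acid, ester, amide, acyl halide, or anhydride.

5

HOOC: carboxylic acid, 1 C=O (running total 1).
CH(COOCH3): ester, 1 C=O (running total 2).
CH(OCOCH3): ester, 1 C=O (running total 3).
CH(NHCOCH3): amide, 1 C=O (running total 4).
CH(NHCOCH3): amide, 1 C=O (running total 5).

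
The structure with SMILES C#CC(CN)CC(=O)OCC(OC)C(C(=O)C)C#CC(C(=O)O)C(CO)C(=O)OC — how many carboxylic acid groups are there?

Taking each segment in turn:
  HC≡C: C≡C triple bond → alkyne.
  CH(CH2NH2): pendant –CH2NH2: N on sp³ C, no adjacent C=O → amine.
  CH2COOCH2: –C(=O)–O–C with C on the carbonyl side → ester.
  CH(OCH3): pendant –OCH3: C–O–C with sp³ C, no adjacent C=O → ether.
  CH(COCH3): pendant –COCH3: carbonyl C bonded to two carbons → ketone.
  C≡C: C≡C triple bond → alkyne.
  CH(COOH): pendant –COOH: carbonyl C bonded to C and –OH → carboxylic acid.
  CH(CH2OH): pendant –CH2OH on an sp³ backbone C → alcohol.
  COOCH3: –C(=O)OCH3: carbonyl C bonded to C and to –OCH3 → ester (not ketone + ether).
Carboxylic acid appears at: CH(COOH) → 1.

1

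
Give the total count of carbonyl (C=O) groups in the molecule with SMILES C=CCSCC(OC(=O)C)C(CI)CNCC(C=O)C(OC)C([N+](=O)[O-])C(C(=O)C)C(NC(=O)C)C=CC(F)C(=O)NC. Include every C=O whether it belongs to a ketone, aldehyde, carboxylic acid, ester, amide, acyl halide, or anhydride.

CH(OCOCH3): ester, 1 C=O (running total 1).
CH(CHO): aldehyde, 1 C=O (running total 2).
CH(COCH3): ketone, 1 C=O (running total 3).
CH(NHCOCH3): amide, 1 C=O (running total 4).
CONHCH3: amide, 1 C=O (running total 5).

5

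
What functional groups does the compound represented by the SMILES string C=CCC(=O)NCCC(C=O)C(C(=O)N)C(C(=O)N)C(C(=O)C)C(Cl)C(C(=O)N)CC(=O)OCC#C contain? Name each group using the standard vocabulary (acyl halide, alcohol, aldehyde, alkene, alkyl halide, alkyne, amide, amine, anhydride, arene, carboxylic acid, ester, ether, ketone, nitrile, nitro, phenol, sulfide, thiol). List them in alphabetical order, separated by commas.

Working along the chain:
  CH2=CH: C=C double bond → alkene.
  CH2CONHCH2: –C(=O)–N– linkage → amide (the N is not an amine).
  CH(CHO): pendant –CHO: carbonyl C bonded to C and H → aldehyde.
  CH(CONH2): pendant –CONH2: carbonyl C bonded to C and N → amide.
  CH(CONH2): pendant –CONH2: carbonyl C bonded to C and N → amide.
  CH(COCH3): pendant –COCH3: carbonyl C bonded to two carbons → ketone.
  CH(Cl): halogen on an sp³ carbon → alkyl halide.
  CH(CONH2): pendant –CONH2: carbonyl C bonded to C and N → amide.
  CH2COOCH2: –C(=O)–O–C with C on the carbonyl side → ester.
  C≡CH: C≡C triple bond → alkyne.

aldehyde, alkene, alkyl halide, alkyne, amide, ester, ketone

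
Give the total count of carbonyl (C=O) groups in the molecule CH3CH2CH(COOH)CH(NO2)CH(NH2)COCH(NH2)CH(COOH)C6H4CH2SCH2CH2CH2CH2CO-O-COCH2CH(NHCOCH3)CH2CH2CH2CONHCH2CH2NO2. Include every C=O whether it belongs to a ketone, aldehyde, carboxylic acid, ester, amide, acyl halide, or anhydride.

7

CH(COOH): carboxylic acid, 1 C=O (running total 1).
CO: ketone, 1 C=O (running total 2).
CH(COOH): carboxylic acid, 1 C=O (running total 3).
CH2CO-O-COCH2: anhydride, 2 C=O (running total 5).
CH(NHCOCH3): amide, 1 C=O (running total 6).
CH2CONHCH2: amide, 1 C=O (running total 7).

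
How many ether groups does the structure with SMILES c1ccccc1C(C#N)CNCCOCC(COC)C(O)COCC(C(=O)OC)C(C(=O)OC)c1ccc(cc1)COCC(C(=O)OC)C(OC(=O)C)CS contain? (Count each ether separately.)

C6H5– phenyl ring → arene.
pendant –C≡N: nitrile.
C–N–C with sp³ carbons and no adjacent C=O → amine (secondary).
C–O–C with sp³ carbons on both sides and no adjacent C=O → ether.
pendant –CH2OCH3: C–O–C linkage → ether.
–OH on an sp³ carbon → alcohol (secondary).
C–O–C with sp³ carbons on both sides and no adjacent C=O → ether.
pendant –COOCH3: carbonyl C bonded to C and –OCH3 → ester.
pendant –COOCH3: carbonyl C bonded to C and –OCH3 → ester.
para-disubstituted benzene ring → arene.
C–O–C with sp³ carbons on both sides and no adjacent C=O → ether.
pendant –COOCH3: carbonyl C bonded to C and –OCH3 → ester.
pendant –OC(=O)CH3: an acyloxy group → ester.
–SH on an sp³ carbon → thiol.
Ether appears at: CH2OCH2, CH(CH2OCH3), CH2OCH2, CH2OCH2 → 4.

4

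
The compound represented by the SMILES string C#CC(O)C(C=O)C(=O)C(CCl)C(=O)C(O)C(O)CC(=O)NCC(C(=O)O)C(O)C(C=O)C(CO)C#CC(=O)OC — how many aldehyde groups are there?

C≡C triple bond → alkyne.
–OH on an sp³ carbon → alcohol (secondary).
pendant –CHO: carbonyl C bonded to C and H → aldehyde.
–C(=O)– with carbon on both sides → ketone.
pendant –CH2X: halogen on sp³ carbon → alkyl halide.
–C(=O)– with carbon on both sides → ketone.
–OH on an sp³ carbon → alcohol (secondary).
–OH on an sp³ carbon → alcohol (secondary).
–C(=O)–N– linkage → amide (the N is not an amine).
pendant –COOH: carbonyl C bonded to C and –OH → carboxylic acid.
–OH on an sp³ carbon → alcohol (secondary).
pendant –CHO: carbonyl C bonded to C and H → aldehyde.
pendant –CH2OH on an sp³ backbone C → alcohol.
C≡C triple bond → alkyne.
–C(=O)OCH3: carbonyl C bonded to C and to –OCH3 → ester (not ketone + ether).
Aldehyde appears at: CH(CHO), CH(CHO) → 2.

2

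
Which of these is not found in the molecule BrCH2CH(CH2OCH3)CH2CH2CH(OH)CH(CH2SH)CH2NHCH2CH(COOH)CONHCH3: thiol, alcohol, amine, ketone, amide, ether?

ketone

thiol: present (CH(CH2SH) — pendant –CH2SH → thiol).
alcohol: present (CH(OH) — –OH on an sp³ carbon → alcohol (secondary)).
amine: present (CH2NHCH2 — C–N–C with sp³ carbons and no adjacent C=O → amine (secondary)).
amide: present (CONHCH3 — –C(=O)NHCH3: carbonyl C bonded to C and to N → amide (the N is not an amine)).
ether: present (CH(CH2OCH3) — pendant –CH2OCH3: C–O–C linkage → ether).
ketone: absent. In CONHCH3, the C=O is bonded to nitrogen, which defines an amide, not a ketone. In CH(COOH), the C=O bears an –OH, making it a carboxylic acid rather than a ketone.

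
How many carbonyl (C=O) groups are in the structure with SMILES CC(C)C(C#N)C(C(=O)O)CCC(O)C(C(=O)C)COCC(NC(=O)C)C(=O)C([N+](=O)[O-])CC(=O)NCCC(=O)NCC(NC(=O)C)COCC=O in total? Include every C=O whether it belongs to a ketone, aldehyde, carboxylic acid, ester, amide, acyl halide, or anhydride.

8

CH(COOH): carboxylic acid, 1 C=O (running total 1).
CH(COCH3): ketone, 1 C=O (running total 2).
CH(NHCOCH3): amide, 1 C=O (running total 3).
CO: ketone, 1 C=O (running total 4).
CH2CONHCH2: amide, 1 C=O (running total 5).
CH2CONHCH2: amide, 1 C=O (running total 6).
CH(NHCOCH3): amide, 1 C=O (running total 7).
CHO: aldehyde, 1 C=O (running total 8).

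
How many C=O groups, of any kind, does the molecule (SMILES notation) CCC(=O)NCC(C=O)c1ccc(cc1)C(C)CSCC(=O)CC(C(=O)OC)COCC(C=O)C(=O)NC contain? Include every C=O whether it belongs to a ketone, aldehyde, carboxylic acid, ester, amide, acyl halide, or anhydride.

6

CH2CONHCH2: amide, 1 C=O (running total 1).
CH(CHO): aldehyde, 1 C=O (running total 2).
CO: ketone, 1 C=O (running total 3).
CH(COOCH3): ester, 1 C=O (running total 4).
CH(CHO): aldehyde, 1 C=O (running total 5).
CONHCH3: amide, 1 C=O (running total 6).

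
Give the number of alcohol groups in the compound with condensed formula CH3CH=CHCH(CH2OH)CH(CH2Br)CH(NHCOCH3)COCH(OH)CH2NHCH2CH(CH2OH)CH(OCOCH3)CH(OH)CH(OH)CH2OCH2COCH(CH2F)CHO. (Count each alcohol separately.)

C=C double bond → alkene.
pendant –CH2OH on an sp³ backbone C → alcohol.
pendant –CH2X: halogen on sp³ carbon → alkyl halide.
pendant –NHC(=O)CH3: N bonded to a carbonyl → amide (not amine).
–C(=O)– with carbon on both sides → ketone.
–OH on an sp³ carbon → alcohol (secondary).
C–N–C with sp³ carbons and no adjacent C=O → amine (secondary).
pendant –CH2OH on an sp³ backbone C → alcohol.
pendant –OC(=O)CH3: an acyloxy group → ester.
–OH on an sp³ carbon → alcohol (secondary).
–OH on an sp³ carbon → alcohol (secondary).
C–O–C with sp³ carbons on both sides and no adjacent C=O → ether.
–C(=O)– with carbon on both sides → ketone.
pendant –CH2X: halogen on sp³ carbon → alkyl halide.
terminal –CHO: carbonyl C bonded to H and C → aldehyde.
Alcohol appears at: CH(CH2OH), CH(OH), CH(CH2OH), CH(OH), CH(OH) → 5.

5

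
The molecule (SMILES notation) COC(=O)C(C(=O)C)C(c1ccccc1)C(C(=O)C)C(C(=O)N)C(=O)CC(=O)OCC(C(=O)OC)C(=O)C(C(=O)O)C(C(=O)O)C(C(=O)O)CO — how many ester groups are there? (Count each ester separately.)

Reading the structure from left to right:
  CH3OOC: CH3O–C(=O)–: carbonyl C bonded to C and to –OCH3 → ester (not ketone + ether).
  CH(COCH3): pendant –COCH3: carbonyl C bonded to two carbons → ketone.
  CH(C6H5): pendant –C6H5: benzene ring → arene.
  CH(COCH3): pendant –COCH3: carbonyl C bonded to two carbons → ketone.
  CH(CONH2): pendant –CONH2: carbonyl C bonded to C and N → amide.
  CO: –C(=O)– with carbon on both sides → ketone.
  CH2COOCH2: –C(=O)–O–C with C on the carbonyl side → ester.
  CH(COOCH3): pendant –COOCH3: carbonyl C bonded to C and –OCH3 → ester.
  CO: –C(=O)– with carbon on both sides → ketone.
  CH(COOH): pendant –COOH: carbonyl C bonded to C and –OH → carboxylic acid.
  CH(COOH): pendant –COOH: carbonyl C bonded to C and –OH → carboxylic acid.
  CH(COOH): pendant –COOH: carbonyl C bonded to C and –OH → carboxylic acid.
  CH2OH: –OH on an sp³ carbon → alcohol.
Ester appears at: CH3OOC, CH2COOCH2, CH(COOCH3) → 3.

3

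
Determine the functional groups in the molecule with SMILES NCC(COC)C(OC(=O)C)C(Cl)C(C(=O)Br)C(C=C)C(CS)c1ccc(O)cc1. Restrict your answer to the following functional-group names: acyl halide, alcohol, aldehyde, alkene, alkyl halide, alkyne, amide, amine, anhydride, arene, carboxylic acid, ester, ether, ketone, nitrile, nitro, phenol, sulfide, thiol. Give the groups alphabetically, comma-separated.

–NH2 on an sp³ carbon with no adjacent C=O → amine.
pendant –CH2OCH3: C–O–C linkage → ether.
pendant –OC(=O)CH3: an acyloxy group → ester.
halogen on an sp³ carbon → alkyl halide.
pendant –C(=O)X: carbonyl C bonded to C and halogen → acyl halide.
pendant –CH=CH2: C=C double bond → alkene.
pendant –CH2SH → thiol.
–OH attached directly to an aromatic ring → phenol (not alcohol); the ring itself is an arene.

acyl halide, alkene, alkyl halide, amine, arene, ester, ether, phenol, thiol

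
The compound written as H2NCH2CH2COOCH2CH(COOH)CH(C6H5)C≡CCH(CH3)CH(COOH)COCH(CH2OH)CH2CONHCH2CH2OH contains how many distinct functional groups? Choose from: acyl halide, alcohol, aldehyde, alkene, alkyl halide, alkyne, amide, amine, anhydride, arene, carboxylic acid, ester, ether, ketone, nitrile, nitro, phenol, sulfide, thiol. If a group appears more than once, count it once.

8

–NH2 on an sp³ carbon with no adjacent C=O → amine.
–C(=O)–O–C with C on the carbonyl side → ester.
pendant –COOH: carbonyl C bonded to C and –OH → carboxylic acid.
pendant –C6H5: benzene ring → arene.
C≡C triple bond → alkyne.
pendant –COOH: carbonyl C bonded to C and –OH → carboxylic acid.
–C(=O)– with carbon on both sides → ketone.
pendant –CH2OH on an sp³ backbone C → alcohol.
–C(=O)–N– linkage → amide (the N is not an amine).
–OH on an sp³ carbon → alcohol.
Distinct types present: alcohol, alkyne, amide, amine, arene, carboxylic acid, ester, ketone.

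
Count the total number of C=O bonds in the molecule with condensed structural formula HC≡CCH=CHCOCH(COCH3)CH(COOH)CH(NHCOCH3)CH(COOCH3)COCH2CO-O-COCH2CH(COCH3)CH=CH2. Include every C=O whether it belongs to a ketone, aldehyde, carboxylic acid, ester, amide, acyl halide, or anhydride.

9

CO: ketone, 1 C=O (running total 1).
CH(COCH3): ketone, 1 C=O (running total 2).
CH(COOH): carboxylic acid, 1 C=O (running total 3).
CH(NHCOCH3): amide, 1 C=O (running total 4).
CH(COOCH3): ester, 1 C=O (running total 5).
CO: ketone, 1 C=O (running total 6).
CH2CO-O-COCH2: anhydride, 2 C=O (running total 8).
CH(COCH3): ketone, 1 C=O (running total 9).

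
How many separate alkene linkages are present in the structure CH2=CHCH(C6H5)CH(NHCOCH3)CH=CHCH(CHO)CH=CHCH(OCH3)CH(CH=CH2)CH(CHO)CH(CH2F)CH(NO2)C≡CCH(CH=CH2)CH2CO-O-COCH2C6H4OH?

5

C=C double bond → alkene.
pendant –C6H5: benzene ring → arene.
pendant –NHC(=O)CH3: N bonded to a carbonyl → amide (not amine).
C=C double bond → alkene.
pendant –CHO: carbonyl C bonded to C and H → aldehyde.
C=C double bond → alkene.
pendant –OCH3: C–O–C with sp³ C, no adjacent C=O → ether.
pendant –CH=CH2: C=C double bond → alkene.
pendant –CHO: carbonyl C bonded to C and H → aldehyde.
pendant –CH2X: halogen on sp³ carbon → alkyl halide.
–NO2 on an sp³ carbon → nitro (the N=O is not a carbonyl).
C≡C triple bond → alkyne.
pendant –CH=CH2: C=C double bond → alkene.
two acyl groups sharing one oxygen, –C(=O)–O–C(=O)– → anhydride.
–OH attached directly to an aromatic ring → phenol (not alcohol); the ring itself is an arene.
Alkene appears at: CH2=CH, CH=CH, CH=CH, CH(CH=CH2), CH(CH=CH2) → 5.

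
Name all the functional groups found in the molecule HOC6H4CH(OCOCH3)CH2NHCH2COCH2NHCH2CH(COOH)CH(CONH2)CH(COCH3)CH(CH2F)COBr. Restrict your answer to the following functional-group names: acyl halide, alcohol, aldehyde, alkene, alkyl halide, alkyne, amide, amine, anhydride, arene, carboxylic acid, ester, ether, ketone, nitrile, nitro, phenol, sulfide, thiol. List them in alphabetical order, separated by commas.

acyl halide, alkyl halide, amide, amine, arene, carboxylic acid, ester, ketone, phenol

–OH attached directly to an aromatic ring → phenol (not alcohol); the ring itself is an arene.
pendant –OC(=O)CH3: an acyloxy group → ester.
C–N–C with sp³ carbons and no adjacent C=O → amine (secondary).
–C(=O)– with carbon on both sides → ketone.
C–N–C with sp³ carbons and no adjacent C=O → amine (secondary).
pendant –COOH: carbonyl C bonded to C and –OH → carboxylic acid.
pendant –CONH2: carbonyl C bonded to C and N → amide.
pendant –COCH3: carbonyl C bonded to two carbons → ketone.
pendant –CH2X: halogen on sp³ carbon → alkyl halide.
–C(=O)Br: carbonyl C bonded to C and to a halogen → acyl halide (not alkyl halide).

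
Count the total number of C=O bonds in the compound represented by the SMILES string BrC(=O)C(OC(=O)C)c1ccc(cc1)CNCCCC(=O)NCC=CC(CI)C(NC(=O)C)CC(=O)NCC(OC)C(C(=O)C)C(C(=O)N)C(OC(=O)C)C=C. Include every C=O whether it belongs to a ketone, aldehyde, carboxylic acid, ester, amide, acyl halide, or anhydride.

BrCO: acyl halide, 1 C=O (running total 1).
CH(OCOCH3): ester, 1 C=O (running total 2).
CH2CONHCH2: amide, 1 C=O (running total 3).
CH(NHCOCH3): amide, 1 C=O (running total 4).
CH2CONHCH2: amide, 1 C=O (running total 5).
CH(COCH3): ketone, 1 C=O (running total 6).
CH(CONH2): amide, 1 C=O (running total 7).
CH(OCOCH3): ester, 1 C=O (running total 8).

8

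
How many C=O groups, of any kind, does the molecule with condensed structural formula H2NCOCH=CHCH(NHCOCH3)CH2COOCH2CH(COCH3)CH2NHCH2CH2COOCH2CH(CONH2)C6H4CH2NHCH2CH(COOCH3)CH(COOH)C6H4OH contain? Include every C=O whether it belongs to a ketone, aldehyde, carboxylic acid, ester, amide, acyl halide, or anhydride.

H2NCO: amide, 1 C=O (running total 1).
CH(NHCOCH3): amide, 1 C=O (running total 2).
CH2COOCH2: ester, 1 C=O (running total 3).
CH(COCH3): ketone, 1 C=O (running total 4).
CH2COOCH2: ester, 1 C=O (running total 5).
CH(CONH2): amide, 1 C=O (running total 6).
CH(COOCH3): ester, 1 C=O (running total 7).
CH(COOH): carboxylic acid, 1 C=O (running total 8).

8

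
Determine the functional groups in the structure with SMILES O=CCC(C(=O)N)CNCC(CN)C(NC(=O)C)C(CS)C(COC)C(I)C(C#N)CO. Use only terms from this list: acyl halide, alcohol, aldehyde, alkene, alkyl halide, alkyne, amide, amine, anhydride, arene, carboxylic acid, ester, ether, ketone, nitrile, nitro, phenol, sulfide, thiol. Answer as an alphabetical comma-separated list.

alcohol, aldehyde, alkyl halide, amide, amine, ether, nitrile, thiol

terminal –CHO: carbonyl C bonded to H and C → aldehyde.
pendant –CONH2: carbonyl C bonded to C and N → amide.
C–N–C with sp³ carbons and no adjacent C=O → amine (secondary).
pendant –CH2NH2: N on sp³ C, no adjacent C=O → amine.
pendant –NHC(=O)CH3: N bonded to a carbonyl → amide (not amine).
pendant –CH2SH → thiol.
pendant –CH2OCH3: C–O–C linkage → ether.
halogen on an sp³ carbon → alkyl halide.
pendant –C≡N: nitrile.
–OH on an sp³ carbon → alcohol.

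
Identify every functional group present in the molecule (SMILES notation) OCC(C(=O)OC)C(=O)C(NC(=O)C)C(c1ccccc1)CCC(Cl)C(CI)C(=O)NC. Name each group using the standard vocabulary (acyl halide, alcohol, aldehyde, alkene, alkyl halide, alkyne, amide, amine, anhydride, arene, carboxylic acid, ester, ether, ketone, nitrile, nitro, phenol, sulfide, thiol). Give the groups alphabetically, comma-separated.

alcohol, alkyl halide, amide, arene, ester, ketone

Working along the chain:
  HOCH2: HO– on an sp³ carbon → alcohol.
  CH(COOCH3): pendant –COOCH3: carbonyl C bonded to C and –OCH3 → ester.
  CO: –C(=O)– with carbon on both sides → ketone.
  CH(NHCOCH3): pendant –NHC(=O)CH3: N bonded to a carbonyl → amide (not amine).
  CH(C6H5): pendant –C6H5: benzene ring → arene.
  CH(Cl): halogen on an sp³ carbon → alkyl halide.
  CH(CH2I): pendant –CH2X: halogen on sp³ carbon → alkyl halide.
  CONHCH3: –C(=O)NHCH3: carbonyl C bonded to C and to N → amide (the N is not an amine).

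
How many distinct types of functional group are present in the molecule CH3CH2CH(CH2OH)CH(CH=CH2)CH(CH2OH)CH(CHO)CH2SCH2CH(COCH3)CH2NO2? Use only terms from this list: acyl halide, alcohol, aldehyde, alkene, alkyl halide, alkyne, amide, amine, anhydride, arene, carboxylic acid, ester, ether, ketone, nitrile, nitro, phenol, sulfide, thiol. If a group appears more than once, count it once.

6

pendant –CH2OH on an sp³ backbone C → alcohol.
pendant –CH=CH2: C=C double bond → alkene.
pendant –CH2OH on an sp³ backbone C → alcohol.
pendant –CHO: carbonyl C bonded to C and H → aldehyde.
C–S–C linkage → sulfide (thioether).
pendant –COCH3: carbonyl C bonded to two carbons → ketone.
–NO2 on carbon → nitro group.
Distinct types present: alcohol, aldehyde, alkene, ketone, nitro, sulfide.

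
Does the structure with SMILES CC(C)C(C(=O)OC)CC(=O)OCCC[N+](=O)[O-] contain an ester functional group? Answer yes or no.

Working along the chain:
  CH(COOCH3): pendant –COOCH3: carbonyl C bonded to C and –OCH3 → ester.
  CH2COOCH2: –C(=O)–O–C with C on the carbonyl side → ester.
  CH2NO2: –NO2 on carbon → nitro group.
The CH(COOCH3) segment supplies the ester: pendant –COOCH3: carbonyl C bonded to C and –OCH3 → ester.

yes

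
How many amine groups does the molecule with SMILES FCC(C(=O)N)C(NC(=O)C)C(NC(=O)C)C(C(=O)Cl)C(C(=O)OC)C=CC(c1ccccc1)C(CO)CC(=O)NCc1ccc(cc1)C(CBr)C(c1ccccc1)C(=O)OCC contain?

0

Working along the chain:
  FCH2: halogen on an sp³ carbon → alkyl halide.
  CH(CONH2): pendant –CONH2: carbonyl C bonded to C and N → amide.
  CH(NHCOCH3): pendant –NHC(=O)CH3: N bonded to a carbonyl → amide (not amine).
  CH(NHCOCH3): pendant –NHC(=O)CH3: N bonded to a carbonyl → amide (not amine).
  CH(COCl): pendant –C(=O)X: carbonyl C bonded to C and halogen → acyl halide.
  CH(COOCH3): pendant –COOCH3: carbonyl C bonded to C and –OCH3 → ester.
  CH=CH: C=C double bond → alkene.
  CH(C6H5): pendant –C6H5: benzene ring → arene.
  CH(CH2OH): pendant –CH2OH on an sp³ backbone C → alcohol.
  CH2CONHCH2: –C(=O)–N– linkage → amide (the N is not an amine).
  C6H4: para-disubstituted benzene ring → arene.
  CH(CH2Br): pendant –CH2X: halogen on sp³ carbon → alkyl halide.
  CH(C6H5): pendant –C6H5: benzene ring → arene.
  COOCH2CH3: –C(=O)OCH2CH3: carbonyl C bonded to C and to –OEt → ester.
No segment is a amine: CH(CONH2) is amide, not amine; CH(NHCOCH3) is amide, not amine; CH(NHCOCH3) is amide, not amine. → 0.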